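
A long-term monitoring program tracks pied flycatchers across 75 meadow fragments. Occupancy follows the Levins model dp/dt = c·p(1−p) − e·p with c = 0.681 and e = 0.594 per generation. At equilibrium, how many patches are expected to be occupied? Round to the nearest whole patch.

p* = 1 − e/c = 1 − 0.594/0.681 = 0.1278.
Expected occupied patches = N × p* = 75 × 0.1278 = 9.58 ≈ 10.

10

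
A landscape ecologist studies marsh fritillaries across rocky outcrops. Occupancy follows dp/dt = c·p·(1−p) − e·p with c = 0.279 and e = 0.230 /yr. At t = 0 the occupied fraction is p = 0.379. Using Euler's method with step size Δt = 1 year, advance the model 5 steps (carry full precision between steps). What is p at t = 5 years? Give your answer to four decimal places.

Update rule: p ← p + [c·p·(1−p) − e·p]·Δt with Δt = 1.
t = 1: p = 0.37900 + (-0.02150) = 0.35750
t = 2: p = 0.35750 + (-0.01814) = 0.33936
t = 3: p = 0.33936 + (-0.01550) = 0.32385
t = 4: p = 0.32385 + (-0.01339) = 0.31046
t = 5: p = 0.31046 + (-0.01168) = 0.29878

0.2988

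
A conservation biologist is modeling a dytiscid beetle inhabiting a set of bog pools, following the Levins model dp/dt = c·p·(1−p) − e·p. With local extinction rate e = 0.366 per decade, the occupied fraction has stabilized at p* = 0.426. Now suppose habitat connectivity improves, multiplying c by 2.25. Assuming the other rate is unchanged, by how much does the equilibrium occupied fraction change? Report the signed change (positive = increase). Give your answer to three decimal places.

0.319

Balance c(1−p*) = e gives c = e/(1 − 0.42600) = 0.366/0.57400 = 0.63763.
New p* = 1 − e/c = 1 − 0.36600/1.43467 = 0.74489.
Δp* = 0.74489 − 0.42600 = +0.31889.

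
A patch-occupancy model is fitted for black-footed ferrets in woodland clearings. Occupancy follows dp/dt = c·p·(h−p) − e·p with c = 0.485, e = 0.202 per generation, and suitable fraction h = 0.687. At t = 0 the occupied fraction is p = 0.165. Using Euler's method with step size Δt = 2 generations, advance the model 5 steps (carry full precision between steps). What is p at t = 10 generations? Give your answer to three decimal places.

0.234

Update rule: p ← p + [c·p·(h−p) − e·p]·Δt with Δt = 2.
t = 2: p = 0.16500 + (+0.01689) = 0.18189
t = 4: p = 0.18189 + (+0.01564) = 0.19752
t = 6: p = 0.19752 + (+0.01398) = 0.21150
t = 8: p = 0.21150 + (+0.01210) = 0.22361
t = 10: p = 0.22361 + (+0.01017) = 0.23378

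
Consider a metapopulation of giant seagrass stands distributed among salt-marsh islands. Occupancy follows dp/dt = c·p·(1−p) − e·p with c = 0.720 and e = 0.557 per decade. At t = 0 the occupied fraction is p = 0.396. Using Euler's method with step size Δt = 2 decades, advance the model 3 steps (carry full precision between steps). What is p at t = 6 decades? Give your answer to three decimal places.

Update rule: p ← p + [c·p·(1−p) − e·p]·Δt with Δt = 2.
p: 0.39600 → 0.29928  (Δp = -0.09672)
p: 0.29928 → 0.26787  (Δp = -0.03141)
p: 0.26787 → 0.25187  (Δp = -0.01600)

0.252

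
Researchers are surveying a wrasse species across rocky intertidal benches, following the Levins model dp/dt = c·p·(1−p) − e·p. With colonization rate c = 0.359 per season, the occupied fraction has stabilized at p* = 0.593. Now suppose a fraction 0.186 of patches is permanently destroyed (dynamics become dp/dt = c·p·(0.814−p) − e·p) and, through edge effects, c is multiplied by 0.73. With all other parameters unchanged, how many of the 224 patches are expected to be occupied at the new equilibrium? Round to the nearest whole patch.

Balance c(1−p*) = e gives e = 0.359×(1 − 0.59300) = 0.14611.
New p* = 0.814 − e/c = 0.814 − 0.14611/0.26207 = 0.25648.
Expected occupied = 224 × 0.25648 = 57.45 ≈ 57.

57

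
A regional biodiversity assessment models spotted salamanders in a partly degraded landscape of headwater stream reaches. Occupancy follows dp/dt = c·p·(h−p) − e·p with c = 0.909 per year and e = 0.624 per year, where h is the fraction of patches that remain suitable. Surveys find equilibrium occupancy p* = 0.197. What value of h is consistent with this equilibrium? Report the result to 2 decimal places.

0.88

At equilibrium c(h−p*) = e, so h = p* + e/c.
h = 0.197 + 0.624/0.909 = 0.197 + 0.6865 = 0.8835.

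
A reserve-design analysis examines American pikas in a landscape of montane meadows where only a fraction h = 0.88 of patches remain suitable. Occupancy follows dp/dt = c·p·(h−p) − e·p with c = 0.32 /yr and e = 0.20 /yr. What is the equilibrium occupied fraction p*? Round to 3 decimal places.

0.255

Setting dp/dt = 0 and dividing by p* gives c·(h−p*) = e.
So p* = h − e/c = 0.88 − 0.20/0.32 = 0.88 − 0.6250 = 0.2550.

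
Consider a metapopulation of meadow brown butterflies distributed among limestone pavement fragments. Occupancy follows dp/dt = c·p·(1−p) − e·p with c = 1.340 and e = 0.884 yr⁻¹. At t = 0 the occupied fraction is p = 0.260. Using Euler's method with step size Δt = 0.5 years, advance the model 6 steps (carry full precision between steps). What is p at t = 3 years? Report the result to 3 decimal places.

0.318

Update rule: p ← p + [c·p·(1−p) − e·p]·Δt with Δt = 0.5.
step 1: Δp = +0.01399, p = 0.27399
step 2: Δp = +0.01217, p = 0.28616
step 3: Δp = +0.01038, p = 0.29654
step 4: Δp = +0.00869, p = 0.30523
step 5: Δp = +0.00717, p = 0.31241
step 6: Δp = +0.00584, p = 0.31824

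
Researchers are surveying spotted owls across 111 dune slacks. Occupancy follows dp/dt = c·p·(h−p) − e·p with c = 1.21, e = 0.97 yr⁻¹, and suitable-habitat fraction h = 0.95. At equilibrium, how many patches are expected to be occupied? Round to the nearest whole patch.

p* = h − e/c = 0.95 − 0.8017 = 0.1483.
Expected occupied patches = N × p* = 111 × 0.1483 = 16.47 ≈ 16.

16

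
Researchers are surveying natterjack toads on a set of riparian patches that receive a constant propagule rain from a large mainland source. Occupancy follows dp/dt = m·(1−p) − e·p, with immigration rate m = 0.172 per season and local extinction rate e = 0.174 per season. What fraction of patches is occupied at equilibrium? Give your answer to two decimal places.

0.50

At equilibrium the propagule rain into empty patches balances local extinction: m(1−p*) = e·p*.
p* = m/(m+e) = 0.172/(0.172+0.174) = 0.172/0.3460 = 0.4971.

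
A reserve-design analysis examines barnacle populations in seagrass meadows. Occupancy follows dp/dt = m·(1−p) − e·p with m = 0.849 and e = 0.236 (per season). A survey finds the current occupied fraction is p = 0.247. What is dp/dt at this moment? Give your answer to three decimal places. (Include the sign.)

0.581

Colonization term: m·(1−p) = 0.849×0.7530 = 0.63930.
Extinction term: e·p = 0.05829.
dp/dt = 0.63930 − 0.05829 = 0.58100.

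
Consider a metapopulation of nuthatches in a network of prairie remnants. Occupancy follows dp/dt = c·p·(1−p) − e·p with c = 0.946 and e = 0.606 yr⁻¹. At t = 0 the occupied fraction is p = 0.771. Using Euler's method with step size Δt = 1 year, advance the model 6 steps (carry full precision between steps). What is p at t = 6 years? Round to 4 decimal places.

Update rule: p ← p + [c·p·(1−p) − e·p]·Δt with Δt = 1.
p: 0.77100 → 0.47080  (Δp = -0.30020)
p: 0.47080 → 0.42119  (Δp = -0.04961)
p: 0.42119 → 0.39657  (Δp = -0.02462)
p: 0.39657 → 0.38263  (Δp = -0.01394)
p: 0.38263 → 0.37422  (Δp = -0.00841)
p: 0.37422 → 0.36898  (Δp = -0.00525)

0.3690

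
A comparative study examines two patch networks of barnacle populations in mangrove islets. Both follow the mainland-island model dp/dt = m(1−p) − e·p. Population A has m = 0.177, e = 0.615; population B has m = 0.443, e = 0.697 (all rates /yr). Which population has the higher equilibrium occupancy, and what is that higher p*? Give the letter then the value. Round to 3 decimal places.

A: p*_A = m/(m+e) = 0.177/0.7920 = 0.2235.
B: p*_B = 0.443/1.1400 = 0.3886.
B is higher at 0.3886.

B, 0.389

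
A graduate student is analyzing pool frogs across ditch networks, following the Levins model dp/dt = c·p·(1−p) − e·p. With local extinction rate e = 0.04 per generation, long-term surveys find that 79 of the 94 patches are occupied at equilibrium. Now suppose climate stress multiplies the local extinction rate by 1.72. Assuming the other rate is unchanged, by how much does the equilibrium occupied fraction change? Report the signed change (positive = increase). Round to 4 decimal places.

-0.1149

Observed p* = 79/94 = 0.84043.
Balance c(1−p*) = e gives c = e/(1 − 0.84043) = 0.04/0.15957 = 0.25067.
New p* = 1 − e/c = 1 − 0.06880/0.25067 = 0.72554.
Δp* = 0.72554 − 0.84043 = -0.11489.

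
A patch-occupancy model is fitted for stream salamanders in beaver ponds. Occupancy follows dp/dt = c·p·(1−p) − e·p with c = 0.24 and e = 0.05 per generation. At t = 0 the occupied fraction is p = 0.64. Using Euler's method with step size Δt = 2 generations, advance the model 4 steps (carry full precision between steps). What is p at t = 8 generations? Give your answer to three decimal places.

Update rule: p ← p + [c·p·(1−p) − e·p]·Δt with Δt = 2.
step 1: Δp = +0.04659, p = 0.68659
step 2: Δp = +0.03463, p = 0.72122
step 3: Δp = +0.02439, p = 0.74561
step 4: Δp = +0.01648, p = 0.76209

0.762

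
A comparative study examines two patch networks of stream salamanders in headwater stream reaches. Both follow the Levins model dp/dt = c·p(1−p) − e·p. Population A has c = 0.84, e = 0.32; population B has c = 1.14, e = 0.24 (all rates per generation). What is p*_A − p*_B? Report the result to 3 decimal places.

A: p*_A = 1 − 0.32/0.84 = 0.6190.
B: p*_B = 1 − 0.24/1.14 = 0.7895.
p*_A − p*_B = 0.6190 − 0.7895 = -0.1704.

-0.170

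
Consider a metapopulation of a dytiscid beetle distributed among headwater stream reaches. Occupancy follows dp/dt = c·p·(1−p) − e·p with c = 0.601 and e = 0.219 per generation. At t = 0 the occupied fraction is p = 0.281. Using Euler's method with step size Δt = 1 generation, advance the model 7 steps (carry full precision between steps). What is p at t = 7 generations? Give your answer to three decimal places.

Update rule: p ← p + [c·p·(1−p) − e·p]·Δt with Δt = 1.
  1  |  dp/dt·Δt = +0.059886  |  p_1 = 0.340886
  2  |  dp/dt·Δt = +0.060380  |  p_2 = 0.401267
  3  |  dp/dt·Δt = +0.056514  |  p_3 = 0.457781
  4  |  dp/dt·Δt = +0.048925  |  p_4 = 0.506705
  5  |  dp/dt·Δt = +0.039254  |  p_5 = 0.545960
  6  |  dp/dt·Δt = +0.029415  |  p_6 = 0.575375
  7  |  dp/dt·Δt = +0.020828  |  p_7 = 0.596203

0.596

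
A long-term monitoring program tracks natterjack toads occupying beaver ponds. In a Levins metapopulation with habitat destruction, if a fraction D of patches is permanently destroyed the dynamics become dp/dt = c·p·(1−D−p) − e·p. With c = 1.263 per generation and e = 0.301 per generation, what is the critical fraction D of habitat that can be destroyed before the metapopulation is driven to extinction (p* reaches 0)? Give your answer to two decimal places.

The nontrivial equilibrium is p* = (1−D) − e/c; extinction occurs when this hits zero.
So D_crit = 1 − e/c = 1 − 0.301/1.263 = 1 − 0.2383 = 0.7617.
This equals the undisturbed p*, a classic result of Lande's extension.

0.76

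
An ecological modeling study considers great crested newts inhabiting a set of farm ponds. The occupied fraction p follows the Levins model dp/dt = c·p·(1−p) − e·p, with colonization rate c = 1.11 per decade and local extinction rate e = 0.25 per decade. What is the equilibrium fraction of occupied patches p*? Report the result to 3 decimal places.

0.775

At equilibrium, colonization balances extinction: c·p*·(1−p*) = e·p*.
So p* = 1 − e/c = 1 − 0.25/1.11 = 1 − 0.2252 = 0.7748.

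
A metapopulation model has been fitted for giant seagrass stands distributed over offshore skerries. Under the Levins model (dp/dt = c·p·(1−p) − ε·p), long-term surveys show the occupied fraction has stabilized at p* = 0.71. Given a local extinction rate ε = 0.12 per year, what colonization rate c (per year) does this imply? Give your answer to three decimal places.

At equilibrium c(1−p*) = ε, so c = ε/(1−p*).
c = 0.12/(1 − 0.71) = 0.12/0.2900 = 0.4138.

0.414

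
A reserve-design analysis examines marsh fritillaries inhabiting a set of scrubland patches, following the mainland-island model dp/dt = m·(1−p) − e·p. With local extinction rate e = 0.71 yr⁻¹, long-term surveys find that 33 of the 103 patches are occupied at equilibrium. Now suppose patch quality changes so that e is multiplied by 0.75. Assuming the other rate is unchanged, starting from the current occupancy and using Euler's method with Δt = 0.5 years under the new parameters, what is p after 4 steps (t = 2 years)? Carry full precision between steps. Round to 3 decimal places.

0.379

Observed p* = 33/103 = 0.32039.
Balance m(1−p*) = e·p* gives m = e·p*/(1−p*) = 0.71×0.32039/0.67961 = 0.33471.
Starting from p₀ = 0.32039; update p ← p + (dp/dt)·Δt with the new parameters.
step 1: Δp = +0.02843, p = 0.34882
step 2: Δp = +0.01611, p = 0.36493
step 3: Δp = +0.00912, p = 0.37405
step 4: Δp = +0.00517, p = 0.37922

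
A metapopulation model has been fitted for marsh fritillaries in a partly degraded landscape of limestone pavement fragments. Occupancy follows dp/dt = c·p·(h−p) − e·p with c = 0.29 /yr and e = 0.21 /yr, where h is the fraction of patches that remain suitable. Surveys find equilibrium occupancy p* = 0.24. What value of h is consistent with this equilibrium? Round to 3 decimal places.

0.964

At equilibrium c(h−p*) = e, so h = p* + e/c.
h = 0.24 + 0.21/0.29 = 0.24 + 0.7241 = 0.9641.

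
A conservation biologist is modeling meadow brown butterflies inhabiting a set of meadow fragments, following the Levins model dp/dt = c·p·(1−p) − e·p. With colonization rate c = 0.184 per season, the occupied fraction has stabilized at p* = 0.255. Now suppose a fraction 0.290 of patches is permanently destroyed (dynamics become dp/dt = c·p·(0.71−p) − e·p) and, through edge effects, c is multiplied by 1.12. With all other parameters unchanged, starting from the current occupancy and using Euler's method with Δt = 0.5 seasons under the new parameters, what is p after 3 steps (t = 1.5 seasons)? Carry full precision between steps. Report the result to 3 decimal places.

0.239

Balance c(1−p*) = e gives e = 0.184×(1 − 0.25500) = 0.13708.
Starting from p₀ = 0.25500; update p ← p + (dp/dt)·Δt with the new parameters.
p: 0.25500 → 0.24948  (Δp = -0.00552)
p: 0.24948 → 0.24422  (Δp = -0.00526)
p: 0.24422 → 0.23920  (Δp = -0.00502)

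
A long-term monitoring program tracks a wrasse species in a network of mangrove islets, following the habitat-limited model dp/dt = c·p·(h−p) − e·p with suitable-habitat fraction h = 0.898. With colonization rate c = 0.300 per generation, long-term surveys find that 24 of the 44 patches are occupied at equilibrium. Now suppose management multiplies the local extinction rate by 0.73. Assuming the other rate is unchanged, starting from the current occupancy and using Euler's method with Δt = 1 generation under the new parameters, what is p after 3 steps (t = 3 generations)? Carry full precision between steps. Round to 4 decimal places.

Observed p* = 24/44 = 0.54545.
Balance c(h−p*) = e gives e = 0.300×(0.898 − 0.54545) = 0.10576.
Starting from p₀ = 0.54545; update p ← p + (dp/dt)·Δt with the new parameters.
t = 1: p = 0.54545 + (+0.01558) = 0.56103
t = 2: p = 0.56103 + (+0.01340) = 0.57443
t = 3: p = 0.57443 + (+0.01141) = 0.58584

0.5858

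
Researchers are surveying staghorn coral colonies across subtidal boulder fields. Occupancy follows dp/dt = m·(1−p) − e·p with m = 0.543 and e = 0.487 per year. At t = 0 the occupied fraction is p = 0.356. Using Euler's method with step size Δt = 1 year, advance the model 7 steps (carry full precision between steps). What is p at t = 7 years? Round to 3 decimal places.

Update rule: p ← p + [m·(1−p) − e·p]·Δt with Δt = 1.
step 1: Δp = +0.17632, p = 0.53232
step 2: Δp = -0.00529, p = 0.52703
step 3: Δp = +0.00016, p = 0.52719
step 4: Δp = -0.00000, p = 0.52718
step 5: Δp = +0.00000, p = 0.52718
step 6: Δp = -0.00000, p = 0.52718
step 7: Δp = +0.00000, p = 0.52718

0.527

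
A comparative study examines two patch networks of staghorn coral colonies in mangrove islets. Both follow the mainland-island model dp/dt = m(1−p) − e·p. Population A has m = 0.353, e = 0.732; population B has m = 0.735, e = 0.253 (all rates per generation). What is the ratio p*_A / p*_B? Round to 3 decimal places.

0.437

A: p*_A = m/(m+e) = 0.353/1.0850 = 0.3253.
B: p*_B = 0.735/0.9880 = 0.7439.
p*_A / p*_B = 0.3253/0.7439 = 0.4373.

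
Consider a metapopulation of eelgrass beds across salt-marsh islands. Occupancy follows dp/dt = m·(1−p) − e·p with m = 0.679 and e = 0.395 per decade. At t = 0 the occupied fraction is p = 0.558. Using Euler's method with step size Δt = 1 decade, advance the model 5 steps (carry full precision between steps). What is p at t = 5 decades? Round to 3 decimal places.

Update rule: p ← p + [m·(1−p) − e·p]·Δt with Δt = 1.
p: 0.55800 → 0.63771  (Δp = +0.07971)
p: 0.63771 → 0.63181  (Δp = -0.00590)
p: 0.63181 → 0.63225  (Δp = +0.00044)
p: 0.63225 → 0.63221  (Δp = -0.00003)
p: 0.63221 → 0.63222  (Δp = +0.00000)

0.632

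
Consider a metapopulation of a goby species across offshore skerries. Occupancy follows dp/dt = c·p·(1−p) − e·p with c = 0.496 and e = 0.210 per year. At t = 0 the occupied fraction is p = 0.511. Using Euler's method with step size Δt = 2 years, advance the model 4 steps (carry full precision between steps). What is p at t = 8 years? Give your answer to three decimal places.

Update rule: p ← p + [c·p·(1−p) − e·p]·Δt with Δt = 2.
p: 0.51100 → 0.54426  (Δp = +0.03326)
p: 0.54426 → 0.56173  (Δp = +0.01747)
p: 0.56173 → 0.57002  (Δp = +0.00829)
p: 0.57002 → 0.57375  (Δp = +0.00373)

0.574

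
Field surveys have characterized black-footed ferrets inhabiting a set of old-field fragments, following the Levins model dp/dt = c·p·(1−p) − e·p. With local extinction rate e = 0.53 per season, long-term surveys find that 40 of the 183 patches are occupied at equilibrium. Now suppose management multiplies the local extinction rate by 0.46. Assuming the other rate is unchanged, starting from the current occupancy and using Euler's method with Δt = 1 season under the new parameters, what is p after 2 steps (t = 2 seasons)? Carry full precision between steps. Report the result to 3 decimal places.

Observed p* = 40/183 = 0.21858.
Balance c(1−p*) = e gives c = e/(1 − 0.21858) = 0.53/0.78142 = 0.67825.
Starting from p₀ = 0.21858; update p ← p + (dp/dt)·Δt with the new parameters.
p: 0.21858 → 0.28114  (Δp = +0.06256)
p: 0.28114 → 0.34967  (Δp = +0.06853)

0.350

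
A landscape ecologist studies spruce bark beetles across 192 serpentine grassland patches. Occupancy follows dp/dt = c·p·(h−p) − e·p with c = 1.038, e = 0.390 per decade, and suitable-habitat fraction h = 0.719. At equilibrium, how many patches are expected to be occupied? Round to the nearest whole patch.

66

p* = h − e/c = 0.719 − 0.3757 = 0.3433.
Expected occupied patches = N × p* = 192 × 0.3433 = 65.91 ≈ 66.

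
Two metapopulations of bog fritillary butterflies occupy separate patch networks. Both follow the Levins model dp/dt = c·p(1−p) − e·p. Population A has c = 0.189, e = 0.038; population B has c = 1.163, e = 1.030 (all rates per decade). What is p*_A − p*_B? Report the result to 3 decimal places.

A: p*_A = 1 − 0.038/0.189 = 0.7989.
B: p*_B = 1 − 1.030/1.163 = 0.1144.
p*_A − p*_B = 0.7989 − 0.1144 = 0.6846.

0.685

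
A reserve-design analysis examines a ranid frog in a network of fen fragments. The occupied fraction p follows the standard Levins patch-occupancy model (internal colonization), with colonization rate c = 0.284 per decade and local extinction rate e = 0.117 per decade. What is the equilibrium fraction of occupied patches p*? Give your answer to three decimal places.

0.588

Setting dp/dt = 0 and dividing through by p* gives c·(1−p*) = e.
So p* = 1 − e/c = 1 − 0.117/0.284 = 1 − 0.4120 = 0.5880.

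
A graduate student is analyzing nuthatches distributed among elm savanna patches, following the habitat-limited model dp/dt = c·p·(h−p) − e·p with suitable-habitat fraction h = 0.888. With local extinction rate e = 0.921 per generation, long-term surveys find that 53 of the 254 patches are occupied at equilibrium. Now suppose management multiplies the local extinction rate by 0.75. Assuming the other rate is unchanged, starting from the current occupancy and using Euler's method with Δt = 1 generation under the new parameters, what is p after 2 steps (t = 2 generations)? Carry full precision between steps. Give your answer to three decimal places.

Observed p* = 53/254 = 0.20866.
Balance c(h−p*) = e gives c = e/(0.888 − 0.20866) = 0.921/0.67934 = 1.35573.
Starting from p₀ = 0.20866; update p ← p + (dp/dt)·Δt with the new parameters.
t = 1: p = 0.20866 + (+0.04804) = 0.25671
t = 2: p = 0.25671 + (+0.04239) = 0.29909

0.299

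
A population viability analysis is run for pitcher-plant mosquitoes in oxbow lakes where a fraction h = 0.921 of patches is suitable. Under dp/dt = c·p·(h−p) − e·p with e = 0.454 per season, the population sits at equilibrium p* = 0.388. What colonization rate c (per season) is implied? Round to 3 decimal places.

At equilibrium c(h−p*) = e, so c = e/(h−p*).
c = 0.454/(0.921 − 0.388) = 0.454/0.5330 = 0.8518.

0.852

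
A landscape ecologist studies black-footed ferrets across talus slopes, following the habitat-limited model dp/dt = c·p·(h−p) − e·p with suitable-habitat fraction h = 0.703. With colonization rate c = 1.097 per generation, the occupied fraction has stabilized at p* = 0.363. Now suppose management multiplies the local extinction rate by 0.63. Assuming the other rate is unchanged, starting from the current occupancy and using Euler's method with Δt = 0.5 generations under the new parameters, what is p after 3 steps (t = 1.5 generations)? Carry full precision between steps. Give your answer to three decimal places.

0.427

Balance c(h−p*) = e gives e = 1.097×(0.703 − 0.36300) = 0.37298.
Starting from p₀ = 0.36300; update p ← p + (dp/dt)·Δt with the new parameters.
  1  |  dp/dt·Δt = +0.025047  |  p_1 = 0.388047
  2  |  dp/dt·Δt = +0.021445  |  p_2 = 0.409492
  3  |  dp/dt·Δt = +0.017813  |  p_3 = 0.427305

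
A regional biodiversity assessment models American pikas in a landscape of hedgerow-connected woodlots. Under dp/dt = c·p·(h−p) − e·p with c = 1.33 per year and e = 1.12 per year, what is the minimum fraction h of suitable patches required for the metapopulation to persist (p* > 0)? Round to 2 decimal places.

p* = h − e/c is positive only when h > e/c.
h_min = e/c = 1.12/1.33 = 0.8421.

0.84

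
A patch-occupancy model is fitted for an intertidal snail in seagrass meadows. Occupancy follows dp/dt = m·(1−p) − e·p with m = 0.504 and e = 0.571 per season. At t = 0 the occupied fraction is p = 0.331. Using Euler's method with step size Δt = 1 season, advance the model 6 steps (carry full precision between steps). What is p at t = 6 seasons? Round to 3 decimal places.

Update rule: p ← p + [m·(1−p) − e·p]·Δt with Δt = 1.
  1  |  dp/dt·Δt = +0.148175  |  p_1 = 0.479175
  2  |  dp/dt·Δt = -0.011113  |  p_2 = 0.468062
  3  |  dp/dt·Δt = +0.000833  |  p_3 = 0.468895
  4  |  dp/dt·Δt = -0.000063  |  p_4 = 0.468833
  5  |  dp/dt·Δt = +0.000005  |  p_5 = 0.468838
  6  |  dp/dt·Δt = -0.000000  |  p_6 = 0.468837

0.469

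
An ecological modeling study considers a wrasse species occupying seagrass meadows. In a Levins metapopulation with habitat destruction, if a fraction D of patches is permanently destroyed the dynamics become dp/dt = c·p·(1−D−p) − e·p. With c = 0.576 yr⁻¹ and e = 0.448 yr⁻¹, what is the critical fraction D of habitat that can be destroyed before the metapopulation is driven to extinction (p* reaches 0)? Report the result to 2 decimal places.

The nontrivial equilibrium is p* = (1−D) − e/c; extinction occurs when this hits zero.
So D_crit = 1 − e/c = 1 − 0.448/0.576 = 1 − 0.7778 = 0.2222.
Note this equals the original equilibrium occupancy — the Levins extinction-debt result.

0.22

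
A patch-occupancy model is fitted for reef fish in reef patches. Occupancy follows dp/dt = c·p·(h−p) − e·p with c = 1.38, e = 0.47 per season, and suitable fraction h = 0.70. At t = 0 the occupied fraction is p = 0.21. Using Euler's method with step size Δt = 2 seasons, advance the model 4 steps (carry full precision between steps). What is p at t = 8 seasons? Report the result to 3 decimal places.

Update rule: p ← p + [c·p·(h−p) − e·p]·Δt with Δt = 2.
  1  |  dp/dt·Δt = +0.086604  |  p_1 = 0.296604
  2  |  dp/dt·Δt = +0.051423  |  p_2 = 0.348027
  3  |  dp/dt·Δt = +0.010944  |  p_3 = 0.358971
  4  |  dp/dt·Δt = +0.000445  |  p_4 = 0.359416

0.359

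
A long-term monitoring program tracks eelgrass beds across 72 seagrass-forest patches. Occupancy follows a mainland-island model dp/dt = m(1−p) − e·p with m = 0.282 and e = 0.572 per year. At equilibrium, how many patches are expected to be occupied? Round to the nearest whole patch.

24

p* = m/(m+e) = 0.282/0.8540 = 0.3302.
Expected occupied patches = N × p* = 72 × 0.3302 = 23.78 ≈ 24.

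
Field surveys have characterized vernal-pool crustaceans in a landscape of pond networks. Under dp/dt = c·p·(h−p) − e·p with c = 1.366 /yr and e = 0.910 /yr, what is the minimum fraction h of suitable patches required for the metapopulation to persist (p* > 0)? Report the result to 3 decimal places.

0.666

p* = h − e/c is positive only when h > e/c.
h_min = e/c = 0.910/1.366 = 0.6662.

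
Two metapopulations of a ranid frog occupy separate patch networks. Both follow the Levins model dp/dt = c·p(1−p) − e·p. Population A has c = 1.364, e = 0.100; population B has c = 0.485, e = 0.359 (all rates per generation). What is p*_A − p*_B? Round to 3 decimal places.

0.667

A: p*_A = 1 − 0.100/1.364 = 0.9267.
B: p*_B = 1 − 0.359/0.485 = 0.2598.
p*_A − p*_B = 0.9267 − 0.2598 = 0.6669.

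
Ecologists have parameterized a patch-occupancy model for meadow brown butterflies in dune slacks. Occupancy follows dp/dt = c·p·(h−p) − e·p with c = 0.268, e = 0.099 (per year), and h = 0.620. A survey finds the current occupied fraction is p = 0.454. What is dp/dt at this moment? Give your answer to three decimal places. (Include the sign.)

-0.025

Colonization term: c·p·(h−p) = 0.268×0.454×0.1660 = 0.02020.
Extinction term: e·p = 0.04495.
dp/dt = 0.02020 − 0.04495 = -0.02475.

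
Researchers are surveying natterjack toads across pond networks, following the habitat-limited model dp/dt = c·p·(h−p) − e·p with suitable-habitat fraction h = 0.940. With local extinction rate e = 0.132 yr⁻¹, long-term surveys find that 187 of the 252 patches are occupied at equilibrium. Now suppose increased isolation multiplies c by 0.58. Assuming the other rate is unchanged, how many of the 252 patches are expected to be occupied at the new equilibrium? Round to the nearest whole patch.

151

Observed p* = 187/252 = 0.74206.
Balance c(h−p*) = e gives c = e/(0.94 − 0.74206) = 0.132/0.19794 = 0.66687.
New p* = 0.94 − e/c = 0.94 − 0.13200/0.38678 = 0.59872.
Expected occupied = 252 × 0.59872 = 150.88 ≈ 151.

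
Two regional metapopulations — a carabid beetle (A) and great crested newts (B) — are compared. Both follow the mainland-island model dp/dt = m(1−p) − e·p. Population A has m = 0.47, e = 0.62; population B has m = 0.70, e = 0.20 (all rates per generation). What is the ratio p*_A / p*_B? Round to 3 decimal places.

0.554

A: p*_A = m/(m+e) = 0.47/1.0900 = 0.4312.
B: p*_B = 0.70/0.9000 = 0.7778.
p*_A / p*_B = 0.4312/0.7778 = 0.5544.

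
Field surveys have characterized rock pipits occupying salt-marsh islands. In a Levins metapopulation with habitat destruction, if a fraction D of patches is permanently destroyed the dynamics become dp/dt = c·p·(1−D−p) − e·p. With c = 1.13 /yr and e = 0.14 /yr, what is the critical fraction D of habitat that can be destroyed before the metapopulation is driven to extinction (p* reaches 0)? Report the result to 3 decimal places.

0.876

The nontrivial equilibrium is p* = (1−D) − e/c; extinction occurs when this hits zero.
So D_crit = 1 − e/c = 1 − 0.14/1.13 = 1 − 0.1239 = 0.8761.
Note this equals the original equilibrium occupancy — the Levins extinction-debt result.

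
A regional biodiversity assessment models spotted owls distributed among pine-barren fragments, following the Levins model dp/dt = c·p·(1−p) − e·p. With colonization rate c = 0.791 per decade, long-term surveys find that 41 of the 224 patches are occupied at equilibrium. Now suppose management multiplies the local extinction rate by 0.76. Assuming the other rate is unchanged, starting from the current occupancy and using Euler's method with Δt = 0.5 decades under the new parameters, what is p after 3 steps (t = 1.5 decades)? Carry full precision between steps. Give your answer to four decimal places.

Observed p* = 41/224 = 0.18304.
Balance c(1−p*) = e gives e = 0.791×(1 − 0.18304) = 0.64622.
Starting from p₀ = 0.18304; update p ← p + (dp/dt)·Δt with the new parameters.
p: 0.18304 → 0.19723  (Δp = +0.01419)
p: 0.19723 → 0.21142  (Δp = +0.01419)
p: 0.21142 → 0.22544  (Δp = +0.01402)

0.2254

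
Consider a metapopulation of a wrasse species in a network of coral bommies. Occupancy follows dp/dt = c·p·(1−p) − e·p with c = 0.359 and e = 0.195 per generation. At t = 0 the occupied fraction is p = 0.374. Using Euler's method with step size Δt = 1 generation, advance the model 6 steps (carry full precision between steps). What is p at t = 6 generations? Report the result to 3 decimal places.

Update rule: p ← p + [c·p·(1−p) − e·p]·Δt with Δt = 1.
step 1: Δp = +0.01112, p = 0.38512
step 2: Δp = +0.00991, p = 0.39503
step 3: Δp = +0.00876, p = 0.40380
step 4: Δp = +0.00769, p = 0.41148
step 5: Δp = +0.00670, p = 0.41818
step 6: Δp = +0.00580, p = 0.42398

0.424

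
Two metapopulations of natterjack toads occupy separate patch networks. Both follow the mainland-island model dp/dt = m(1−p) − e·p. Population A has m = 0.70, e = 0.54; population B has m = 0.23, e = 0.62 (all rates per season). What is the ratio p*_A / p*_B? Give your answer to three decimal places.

A: p*_A = m/(m+e) = 0.70/1.2400 = 0.5645.
B: p*_B = 0.23/0.8500 = 0.2706.
p*_A / p*_B = 0.5645/0.2706 = 2.0863.

2.086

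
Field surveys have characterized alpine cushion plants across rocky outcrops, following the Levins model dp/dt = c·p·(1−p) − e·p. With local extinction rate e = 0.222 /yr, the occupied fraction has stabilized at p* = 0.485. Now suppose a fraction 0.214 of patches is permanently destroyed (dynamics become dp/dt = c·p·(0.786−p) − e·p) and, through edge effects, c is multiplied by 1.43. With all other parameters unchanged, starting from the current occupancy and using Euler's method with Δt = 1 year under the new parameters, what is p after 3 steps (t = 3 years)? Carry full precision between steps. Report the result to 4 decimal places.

0.4471

Balance c(1−p*) = e gives c = e/(1 − 0.48500) = 0.222/0.51500 = 0.43107.
Starting from p₀ = 0.48500; update p ← p + (dp/dt)·Δt with the new parameters.
  1  |  dp/dt·Δt = -0.017681  |  p_1 = 0.467319
  2  |  dp/dt·Δt = -0.011943  |  p_2 = 0.455376
  3  |  dp/dt·Δt = -0.008285  |  p_3 = 0.447091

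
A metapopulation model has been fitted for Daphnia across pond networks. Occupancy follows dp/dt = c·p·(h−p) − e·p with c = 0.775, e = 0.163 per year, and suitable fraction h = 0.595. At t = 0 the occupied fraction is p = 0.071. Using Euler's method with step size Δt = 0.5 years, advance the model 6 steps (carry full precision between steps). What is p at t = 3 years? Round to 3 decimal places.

Update rule: p ← p + [c·p·(h−p) − e·p]·Δt with Δt = 0.5.
t = 0.5: p = 0.07100 + (+0.00863) = 0.07963
t = 1: p = 0.07963 + (+0.00941) = 0.08904
t = 1.5: p = 0.08904 + (+0.01020) = 0.09924
t = 2: p = 0.09924 + (+0.01098) = 0.11022
t = 2.5: p = 0.11022 + (+0.01172) = 0.12194
t = 3: p = 0.12194 + (+0.01241) = 0.13436

0.134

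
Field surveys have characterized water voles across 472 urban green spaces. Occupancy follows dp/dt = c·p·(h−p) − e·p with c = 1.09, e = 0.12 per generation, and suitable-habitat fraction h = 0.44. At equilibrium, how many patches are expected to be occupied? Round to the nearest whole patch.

p* = h − e/c = 0.44 − 0.1101 = 0.3299.
Expected occupied patches = N × p* = 472 × 0.3299 = 155.72 ≈ 156.

156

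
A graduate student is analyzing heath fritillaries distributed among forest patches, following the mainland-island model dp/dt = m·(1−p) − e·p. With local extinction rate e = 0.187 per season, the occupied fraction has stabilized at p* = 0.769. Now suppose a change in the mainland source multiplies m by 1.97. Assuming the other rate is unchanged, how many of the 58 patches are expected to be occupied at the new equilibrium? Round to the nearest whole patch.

Balance m(1−p*) = e·p* gives m = e·p*/(1−p*) = 0.187×0.76900/0.23100 = 0.62252.
New p* = m/(m+e) = 1.22636/(1.22636+0.18700) = 0.86769.
Expected occupied = 58 × 0.86769 = 50.33 ≈ 50.

50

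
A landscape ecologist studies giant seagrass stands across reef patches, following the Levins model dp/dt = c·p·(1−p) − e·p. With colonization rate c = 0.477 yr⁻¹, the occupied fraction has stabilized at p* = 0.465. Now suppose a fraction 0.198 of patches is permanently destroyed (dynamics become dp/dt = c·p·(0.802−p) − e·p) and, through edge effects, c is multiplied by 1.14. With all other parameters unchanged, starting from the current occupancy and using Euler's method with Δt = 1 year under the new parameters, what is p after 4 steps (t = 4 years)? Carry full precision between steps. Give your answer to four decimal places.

Balance c(1−p*) = e gives e = 0.477×(1 − 0.46500) = 0.25519.
Starting from p₀ = 0.46500; update p ← p + (dp/dt)·Δt with the new parameters.
p: 0.46500 → 0.43155  (Δp = -0.03345)
p: 0.43155 → 0.40835  (Δp = -0.02320)
p: 0.40835 → 0.39155  (Δp = -0.01680)
p: 0.39155 → 0.37902  (Δp = -0.01253)

0.3790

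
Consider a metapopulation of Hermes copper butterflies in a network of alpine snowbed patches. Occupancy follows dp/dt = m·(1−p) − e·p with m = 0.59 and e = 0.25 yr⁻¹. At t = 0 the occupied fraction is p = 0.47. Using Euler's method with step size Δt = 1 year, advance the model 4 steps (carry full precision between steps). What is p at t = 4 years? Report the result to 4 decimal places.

0.7022

Update rule: p ← p + [m·(1−p) − e·p]·Δt with Δt = 1.
  1  |  dp/dt·Δt = +0.195200  |  p_1 = 0.665200
  2  |  dp/dt·Δt = +0.031232  |  p_2 = 0.696432
  3  |  dp/dt·Δt = +0.004997  |  p_3 = 0.701429
  4  |  dp/dt·Δt = +0.000800  |  p_4 = 0.702229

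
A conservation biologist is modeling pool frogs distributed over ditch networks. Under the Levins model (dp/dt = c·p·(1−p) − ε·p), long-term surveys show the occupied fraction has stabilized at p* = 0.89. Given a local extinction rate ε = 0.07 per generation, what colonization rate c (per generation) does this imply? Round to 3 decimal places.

At equilibrium c(1−p*) = ε, so c = ε/(1−p*).
c = 0.07/(1 − 0.89) = 0.07/0.1100 = 0.6364.

0.636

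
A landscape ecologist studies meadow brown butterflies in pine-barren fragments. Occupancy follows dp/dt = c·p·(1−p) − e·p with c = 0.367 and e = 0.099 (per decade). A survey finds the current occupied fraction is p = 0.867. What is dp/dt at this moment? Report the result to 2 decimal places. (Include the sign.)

Colonization term: c·p·(1−p) = 0.367×0.867×0.1330 = 0.04232.
Extinction term: e·p = 0.08583.
dp/dt = 0.04232 − 0.08583 = -0.04351.

-0.04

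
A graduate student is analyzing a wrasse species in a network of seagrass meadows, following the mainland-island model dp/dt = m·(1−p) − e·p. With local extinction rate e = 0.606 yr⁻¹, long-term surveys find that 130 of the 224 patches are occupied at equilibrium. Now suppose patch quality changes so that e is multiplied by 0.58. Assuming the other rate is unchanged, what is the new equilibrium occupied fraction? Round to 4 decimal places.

Observed p* = 130/224 = 0.58036.
Balance m(1−p*) = e·p* gives m = e·p*/(1−p*) = 0.606×0.58036/0.41964 = 0.83809.
New p* = m/(m+e) = 0.83809/(0.83809+0.35148) = 0.70453.

0.7045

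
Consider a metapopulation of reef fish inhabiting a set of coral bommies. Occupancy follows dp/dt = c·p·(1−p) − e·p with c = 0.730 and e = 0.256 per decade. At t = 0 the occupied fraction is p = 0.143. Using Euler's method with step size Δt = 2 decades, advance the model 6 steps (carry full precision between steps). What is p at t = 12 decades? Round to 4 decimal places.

Update rule: p ← p + [c·p·(1−p) − e·p]·Δt with Δt = 2.
t = 2: p = 0.14300 + (+0.10571) = 0.24871
t = 4: p = 0.24871 + (+0.14547) = 0.39417
t = 6: p = 0.39417 + (+0.14683) = 0.54101
t = 8: p = 0.54101 + (+0.08555) = 0.62656
t = 10: p = 0.62656 + (+0.02082) = 0.64738
t = 12: p = 0.64738 + (+0.00183) = 0.64921

0.6492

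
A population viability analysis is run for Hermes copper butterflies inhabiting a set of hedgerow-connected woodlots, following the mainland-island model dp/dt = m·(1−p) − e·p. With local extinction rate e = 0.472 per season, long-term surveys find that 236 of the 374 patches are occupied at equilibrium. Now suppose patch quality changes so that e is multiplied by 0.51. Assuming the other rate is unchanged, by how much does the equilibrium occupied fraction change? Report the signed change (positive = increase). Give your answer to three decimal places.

0.139

Observed p* = 236/374 = 0.63102.
Balance m(1−p*) = e·p* gives m = e·p*/(1−p*) = 0.472×0.63102/0.36898 = 0.80720.
New p* = m/(m+e) = 0.80720/(0.80720+0.24072) = 0.77029.
Δp* = 0.77029 − 0.63102 = +0.13927.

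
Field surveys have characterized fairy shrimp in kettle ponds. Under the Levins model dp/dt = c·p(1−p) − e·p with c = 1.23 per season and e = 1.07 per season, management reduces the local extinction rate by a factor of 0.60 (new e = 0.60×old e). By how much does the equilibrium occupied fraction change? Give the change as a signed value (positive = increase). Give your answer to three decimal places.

0.348

Before: p* = 1 − 1.07/1.23 = 0.1301.
After the change, c = 1.23, e = 0.642, so p* = 1 − 0.642/1.23 = 0.4780.
Δp* = 0.4780 − 0.1301 = +0.3480.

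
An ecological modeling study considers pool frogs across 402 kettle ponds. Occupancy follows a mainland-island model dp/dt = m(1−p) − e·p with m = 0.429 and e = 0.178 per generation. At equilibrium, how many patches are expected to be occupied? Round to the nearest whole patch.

284

p* = m/(m+e) = 0.429/0.6070 = 0.7068.
Expected occupied patches = N × p* = 402 × 0.7068 = 284.12 ≈ 284.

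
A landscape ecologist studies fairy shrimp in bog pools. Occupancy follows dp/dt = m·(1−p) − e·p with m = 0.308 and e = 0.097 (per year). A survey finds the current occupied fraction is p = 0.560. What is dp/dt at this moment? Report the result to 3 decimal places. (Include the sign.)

Colonization term: m·(1−p) = 0.308×0.4400 = 0.13552.
Extinction term: e·p = 0.05432.
dp/dt = 0.13552 − 0.05432 = 0.08120.

0.081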